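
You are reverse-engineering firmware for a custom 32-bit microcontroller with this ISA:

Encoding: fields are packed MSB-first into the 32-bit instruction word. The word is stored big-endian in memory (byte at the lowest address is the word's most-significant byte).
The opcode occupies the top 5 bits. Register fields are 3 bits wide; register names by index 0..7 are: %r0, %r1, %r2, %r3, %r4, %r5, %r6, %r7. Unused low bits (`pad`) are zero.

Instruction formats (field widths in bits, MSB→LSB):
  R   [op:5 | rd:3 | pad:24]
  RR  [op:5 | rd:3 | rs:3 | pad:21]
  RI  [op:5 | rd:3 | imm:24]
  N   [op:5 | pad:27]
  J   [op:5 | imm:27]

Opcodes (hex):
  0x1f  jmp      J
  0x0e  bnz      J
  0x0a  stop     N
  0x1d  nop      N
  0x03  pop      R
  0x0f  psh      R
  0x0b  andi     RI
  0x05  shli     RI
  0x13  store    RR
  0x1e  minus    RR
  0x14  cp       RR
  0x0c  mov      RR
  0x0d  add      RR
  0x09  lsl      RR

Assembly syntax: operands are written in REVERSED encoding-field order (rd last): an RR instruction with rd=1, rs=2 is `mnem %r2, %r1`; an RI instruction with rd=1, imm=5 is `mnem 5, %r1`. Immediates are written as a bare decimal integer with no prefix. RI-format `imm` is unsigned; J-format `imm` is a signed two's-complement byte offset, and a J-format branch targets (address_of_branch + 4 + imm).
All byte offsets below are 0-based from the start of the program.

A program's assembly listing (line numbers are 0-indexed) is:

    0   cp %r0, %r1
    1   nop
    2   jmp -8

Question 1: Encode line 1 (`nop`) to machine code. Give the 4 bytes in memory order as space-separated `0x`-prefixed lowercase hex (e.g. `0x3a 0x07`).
0xe8 0x00 0x00 0x00

L1: nop op=0x1d:5|pad=0:27 ⇒ 0xe8000000 ⇒ big e8 00 00 00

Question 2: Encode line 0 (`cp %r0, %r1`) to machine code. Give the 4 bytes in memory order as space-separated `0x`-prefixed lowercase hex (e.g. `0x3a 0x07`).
0xa1 0x00 0x00 0x00

line 0 (cp): pack op=0x14:5|rd=1:3|rs=0:3|pad=0:21 = 0xa1000000; big→ a1 00 00 00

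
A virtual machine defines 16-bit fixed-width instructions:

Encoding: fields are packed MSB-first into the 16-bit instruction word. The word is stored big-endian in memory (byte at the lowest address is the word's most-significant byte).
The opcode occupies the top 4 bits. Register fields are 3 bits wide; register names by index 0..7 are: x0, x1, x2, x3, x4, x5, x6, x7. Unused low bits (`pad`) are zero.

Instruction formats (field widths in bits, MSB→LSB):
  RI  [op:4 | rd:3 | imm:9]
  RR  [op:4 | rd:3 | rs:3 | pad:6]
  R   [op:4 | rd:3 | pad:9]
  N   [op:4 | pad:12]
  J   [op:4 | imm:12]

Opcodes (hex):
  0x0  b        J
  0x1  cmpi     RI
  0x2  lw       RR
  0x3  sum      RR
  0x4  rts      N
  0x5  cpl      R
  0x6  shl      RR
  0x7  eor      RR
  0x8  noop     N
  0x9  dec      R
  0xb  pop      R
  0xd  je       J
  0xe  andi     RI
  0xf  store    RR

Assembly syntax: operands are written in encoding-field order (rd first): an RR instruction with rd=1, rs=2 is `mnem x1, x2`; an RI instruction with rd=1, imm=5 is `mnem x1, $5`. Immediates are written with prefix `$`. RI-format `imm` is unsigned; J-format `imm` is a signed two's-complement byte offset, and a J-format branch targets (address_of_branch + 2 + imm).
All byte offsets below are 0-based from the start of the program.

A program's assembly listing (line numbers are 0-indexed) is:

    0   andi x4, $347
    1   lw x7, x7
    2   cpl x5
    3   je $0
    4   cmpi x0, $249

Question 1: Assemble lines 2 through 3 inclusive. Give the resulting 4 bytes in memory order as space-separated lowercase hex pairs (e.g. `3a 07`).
5a 00 d0 00

line 2 (cpl): pack op=0x5:4|rd=5:3|pad=0:9 = 0x5a00; big→ 5a 00
line 3 (je): pack op=0xd:4|imm=0:12 = 0xd000; big→ d0 00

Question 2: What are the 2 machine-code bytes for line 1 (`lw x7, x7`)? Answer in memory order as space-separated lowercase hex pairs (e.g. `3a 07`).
2f c0

L1: lw op=0x2:4|rd=7:3|rs=7:3|pad=0:6 ⇒ 0x2fc0 ⇒ big 2f c0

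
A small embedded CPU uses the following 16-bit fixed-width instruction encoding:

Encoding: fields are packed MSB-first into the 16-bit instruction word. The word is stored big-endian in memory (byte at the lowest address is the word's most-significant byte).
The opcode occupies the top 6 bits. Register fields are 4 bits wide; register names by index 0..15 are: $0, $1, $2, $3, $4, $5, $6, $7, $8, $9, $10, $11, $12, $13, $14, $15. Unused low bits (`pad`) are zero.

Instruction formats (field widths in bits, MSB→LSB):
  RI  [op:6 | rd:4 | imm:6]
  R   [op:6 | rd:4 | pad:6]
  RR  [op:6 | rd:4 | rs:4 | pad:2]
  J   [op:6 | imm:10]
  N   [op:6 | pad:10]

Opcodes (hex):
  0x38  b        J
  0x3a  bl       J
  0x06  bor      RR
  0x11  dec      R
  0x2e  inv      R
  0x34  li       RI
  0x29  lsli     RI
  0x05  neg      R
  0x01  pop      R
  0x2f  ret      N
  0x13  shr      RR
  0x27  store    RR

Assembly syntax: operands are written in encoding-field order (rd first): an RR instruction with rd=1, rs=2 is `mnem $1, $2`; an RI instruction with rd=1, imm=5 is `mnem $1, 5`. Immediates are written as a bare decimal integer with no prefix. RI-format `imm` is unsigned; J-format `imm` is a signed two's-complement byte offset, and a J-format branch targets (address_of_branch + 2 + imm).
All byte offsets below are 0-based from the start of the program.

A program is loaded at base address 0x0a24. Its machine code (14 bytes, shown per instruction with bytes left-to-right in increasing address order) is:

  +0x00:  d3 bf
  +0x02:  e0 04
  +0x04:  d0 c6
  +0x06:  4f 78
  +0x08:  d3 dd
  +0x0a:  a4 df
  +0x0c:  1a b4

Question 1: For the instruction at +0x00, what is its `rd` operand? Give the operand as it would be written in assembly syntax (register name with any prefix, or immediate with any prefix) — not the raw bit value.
$14

[00] d3 bf → 0xd3bf
  op=0xd3bf>>10=0x34 ⇒ li (RI)
  rd: (w>>6)&0xf=0xe → $14
  imm: (w>>0)&0x3f=0x3f → 63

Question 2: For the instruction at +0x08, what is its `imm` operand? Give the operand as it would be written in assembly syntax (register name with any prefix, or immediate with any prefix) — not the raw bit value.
[08] d3 dd → 0xd3dd
  top 6b → 0x34 → li [RI]
  rd: (w>>6)&0xf=0xf → $15
  imm: (w>>0)&0x3f=0x1d → 29

29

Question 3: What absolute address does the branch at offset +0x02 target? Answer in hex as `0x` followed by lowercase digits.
@+02  big-endian(e0 04) = 0xe004
  opcode bits[15:10]=0x38: b/J
  [9:0] imm=4 = 4
  target = base 0x0a24 + off 0x02 + 2 + imm 4 = 0x0a2c

0x0a2c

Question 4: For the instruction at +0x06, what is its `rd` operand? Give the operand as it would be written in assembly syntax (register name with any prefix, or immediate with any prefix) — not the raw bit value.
[06] 4f 78 → 0x4f78
  opcode bits[15:10]=0x13: shr/RR
  [9:6] rd=13 = $13
  [5:2] rs=14 = $14

$13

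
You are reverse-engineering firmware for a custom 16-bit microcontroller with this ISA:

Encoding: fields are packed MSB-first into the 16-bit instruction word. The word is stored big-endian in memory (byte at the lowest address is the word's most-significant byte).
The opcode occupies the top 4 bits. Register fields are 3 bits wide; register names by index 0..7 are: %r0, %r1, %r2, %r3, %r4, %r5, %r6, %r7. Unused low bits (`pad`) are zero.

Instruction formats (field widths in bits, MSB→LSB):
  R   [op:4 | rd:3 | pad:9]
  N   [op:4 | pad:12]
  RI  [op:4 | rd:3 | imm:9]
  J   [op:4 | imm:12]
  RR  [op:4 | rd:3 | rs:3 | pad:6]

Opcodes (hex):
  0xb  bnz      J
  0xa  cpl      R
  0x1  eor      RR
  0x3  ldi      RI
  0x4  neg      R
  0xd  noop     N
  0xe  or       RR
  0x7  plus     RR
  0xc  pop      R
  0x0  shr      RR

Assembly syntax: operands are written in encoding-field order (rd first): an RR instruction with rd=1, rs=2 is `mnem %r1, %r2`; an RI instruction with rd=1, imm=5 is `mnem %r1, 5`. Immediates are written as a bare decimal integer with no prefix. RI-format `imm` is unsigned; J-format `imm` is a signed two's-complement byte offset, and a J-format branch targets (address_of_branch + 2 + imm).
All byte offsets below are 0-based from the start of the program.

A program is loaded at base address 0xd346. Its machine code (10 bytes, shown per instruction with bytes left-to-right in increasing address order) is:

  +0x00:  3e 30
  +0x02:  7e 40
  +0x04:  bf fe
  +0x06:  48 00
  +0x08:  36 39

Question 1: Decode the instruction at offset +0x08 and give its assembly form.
ldi %r3, 57

@+08  big-endian(36 39) = 0x3639
  op=0x3639>>12=0x3 ⇒ ldi (RI)
  [11:9] rd=3 = %r3
  [8:0] imm=57 = 57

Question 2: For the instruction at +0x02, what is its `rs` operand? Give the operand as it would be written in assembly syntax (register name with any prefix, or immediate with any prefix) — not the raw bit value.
off 0x02: read 7e 40 as big → 0x7e40
  top 4b → 0x7 → plus [RR]
  [11:9] rd=7 = %r7
  [8:6] rs=1 = %r1

%r1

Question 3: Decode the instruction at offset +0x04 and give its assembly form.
[04] bf fe → 0xbffe
  top 4b → 0xb → bnz [J]
  imm@[11:0]=0xffe (s12→-2) ⇒ -2

bnz -2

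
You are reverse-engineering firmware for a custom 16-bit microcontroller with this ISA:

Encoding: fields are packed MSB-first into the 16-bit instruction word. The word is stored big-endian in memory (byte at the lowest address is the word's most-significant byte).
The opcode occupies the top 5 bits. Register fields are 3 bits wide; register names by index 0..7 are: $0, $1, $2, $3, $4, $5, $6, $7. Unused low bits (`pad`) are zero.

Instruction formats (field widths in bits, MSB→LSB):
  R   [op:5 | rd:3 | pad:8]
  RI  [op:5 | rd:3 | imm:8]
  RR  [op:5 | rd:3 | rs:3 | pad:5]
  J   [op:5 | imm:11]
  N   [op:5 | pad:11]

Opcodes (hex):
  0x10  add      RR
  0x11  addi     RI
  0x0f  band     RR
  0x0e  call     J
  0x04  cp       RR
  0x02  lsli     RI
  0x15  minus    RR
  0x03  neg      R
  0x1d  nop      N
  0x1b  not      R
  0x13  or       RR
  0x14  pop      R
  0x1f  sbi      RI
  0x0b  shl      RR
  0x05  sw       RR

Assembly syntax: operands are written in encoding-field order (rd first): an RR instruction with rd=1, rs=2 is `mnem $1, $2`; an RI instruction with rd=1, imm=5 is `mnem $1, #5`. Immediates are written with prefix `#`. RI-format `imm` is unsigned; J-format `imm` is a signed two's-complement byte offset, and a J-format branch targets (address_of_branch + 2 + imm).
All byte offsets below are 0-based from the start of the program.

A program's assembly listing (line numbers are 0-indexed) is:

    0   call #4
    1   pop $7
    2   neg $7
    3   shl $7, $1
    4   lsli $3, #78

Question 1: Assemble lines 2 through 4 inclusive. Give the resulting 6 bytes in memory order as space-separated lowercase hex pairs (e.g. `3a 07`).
line 2 (neg): pack op=0x3:5|rd=7:3|pad=0:8 = 0x1f00; big→ 1f 00
line 3 (shl): pack op=0xb:5|rd=7:3|rs=1:3|pad=0:5 = 0x5f20; big→ 5f 20
line 4 (lsli): pack op=0x2:5|rd=3:3|imm=78:8 = 0x134e; big→ 13 4e

1f 00 5f 20 13 4e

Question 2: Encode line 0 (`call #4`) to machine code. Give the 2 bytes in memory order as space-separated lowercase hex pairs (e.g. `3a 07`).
70 04

line 0 (call): pack op=0xe:5|imm=4:11 = 0x7004; big→ 70 04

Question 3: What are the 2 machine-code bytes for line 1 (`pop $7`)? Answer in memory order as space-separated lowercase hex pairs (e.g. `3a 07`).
a7 00

L1: pop op=0x14:5|rd=7:3|pad=0:8 ⇒ 0xa700 ⇒ big a7 00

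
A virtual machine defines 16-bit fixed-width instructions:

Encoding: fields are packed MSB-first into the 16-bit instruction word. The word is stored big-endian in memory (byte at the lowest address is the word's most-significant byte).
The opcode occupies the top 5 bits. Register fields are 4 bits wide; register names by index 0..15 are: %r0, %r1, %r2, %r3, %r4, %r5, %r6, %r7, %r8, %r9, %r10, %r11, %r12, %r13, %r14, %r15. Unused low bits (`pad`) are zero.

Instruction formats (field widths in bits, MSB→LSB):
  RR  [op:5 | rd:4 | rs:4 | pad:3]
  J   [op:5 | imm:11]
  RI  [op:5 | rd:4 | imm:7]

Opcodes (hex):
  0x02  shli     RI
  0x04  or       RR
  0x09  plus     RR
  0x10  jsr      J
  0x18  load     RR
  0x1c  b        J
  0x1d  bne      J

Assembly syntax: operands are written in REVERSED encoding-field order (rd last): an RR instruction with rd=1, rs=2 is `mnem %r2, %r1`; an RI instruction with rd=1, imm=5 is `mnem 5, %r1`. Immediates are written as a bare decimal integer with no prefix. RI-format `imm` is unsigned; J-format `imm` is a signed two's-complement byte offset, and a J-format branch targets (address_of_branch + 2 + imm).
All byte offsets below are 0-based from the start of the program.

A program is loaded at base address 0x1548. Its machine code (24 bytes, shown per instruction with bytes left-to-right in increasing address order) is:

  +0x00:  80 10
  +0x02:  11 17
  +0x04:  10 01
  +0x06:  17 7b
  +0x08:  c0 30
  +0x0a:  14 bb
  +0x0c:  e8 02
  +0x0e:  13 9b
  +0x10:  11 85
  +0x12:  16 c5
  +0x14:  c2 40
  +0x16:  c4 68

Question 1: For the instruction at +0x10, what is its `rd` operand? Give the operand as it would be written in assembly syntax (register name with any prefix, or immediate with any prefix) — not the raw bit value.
[10] 11 85 → 0x1185
  opcode bits[15:11]=0x2: shli/RI
  rd: (w>>7)&0xf=0x3 → %r3
  imm: (w>>0)&0x7f=0x5 → 5

%r3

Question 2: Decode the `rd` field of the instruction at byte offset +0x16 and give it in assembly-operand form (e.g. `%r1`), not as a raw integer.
[16] c4 68 → 0xc468
  top 5b → 0x18 → load [RR]
  rd: (w>>7)&0xf=0x8 → %r8
  rs: (w>>3)&0xf=0xd → %r13

%r8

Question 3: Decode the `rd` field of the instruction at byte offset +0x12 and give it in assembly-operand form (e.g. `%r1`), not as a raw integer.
%r13

@+12  big-endian(16 c5) = 0x16c5
  top 5b → 0x2 → shli [RI]
  rd: (w>>7)&0xf=0xd → %r13
  imm: (w>>0)&0x7f=0x45 → 69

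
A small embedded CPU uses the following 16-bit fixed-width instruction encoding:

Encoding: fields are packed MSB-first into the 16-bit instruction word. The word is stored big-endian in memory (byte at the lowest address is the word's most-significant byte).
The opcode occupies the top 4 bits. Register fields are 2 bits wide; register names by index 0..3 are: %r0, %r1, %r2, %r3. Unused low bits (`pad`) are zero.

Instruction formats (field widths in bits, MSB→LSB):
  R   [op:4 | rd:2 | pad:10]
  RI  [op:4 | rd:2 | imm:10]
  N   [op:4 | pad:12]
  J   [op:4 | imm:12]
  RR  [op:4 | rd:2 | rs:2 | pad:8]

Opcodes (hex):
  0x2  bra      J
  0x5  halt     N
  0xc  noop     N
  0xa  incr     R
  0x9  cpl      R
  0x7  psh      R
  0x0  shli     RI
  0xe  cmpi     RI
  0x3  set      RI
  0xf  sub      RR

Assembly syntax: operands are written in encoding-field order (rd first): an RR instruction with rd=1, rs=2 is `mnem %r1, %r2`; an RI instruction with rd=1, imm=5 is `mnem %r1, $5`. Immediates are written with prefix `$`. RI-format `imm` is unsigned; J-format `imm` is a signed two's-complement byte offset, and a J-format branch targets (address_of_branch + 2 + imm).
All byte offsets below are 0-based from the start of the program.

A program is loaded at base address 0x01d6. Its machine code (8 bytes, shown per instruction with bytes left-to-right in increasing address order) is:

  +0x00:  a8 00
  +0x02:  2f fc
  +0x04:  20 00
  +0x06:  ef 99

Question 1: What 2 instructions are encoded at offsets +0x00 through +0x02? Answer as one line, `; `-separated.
incr %r2; bra $-4

+0x00: a8 00 ⇒ word 0xa800 (big)
  opcode bits[15:12]=0xa: incr/R
  [11:10] rd=2 = %r2
+0x02: 2f fc ⇒ word 0x2ffc (big)
  opcode bits[15:12]=0x2: bra/J
  [11:0] imm=4092 (s12→-4) = $-4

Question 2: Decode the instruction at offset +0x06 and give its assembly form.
+0x06: ef 99 ⇒ word 0xef99 (big)
  top 4b → 0xe → cmpi [RI]
  rd@[11:10]=0x3 ⇒ %r3
  imm@[9:0]=0x399 ⇒ $921

cmpi %r3, $921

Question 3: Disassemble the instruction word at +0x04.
bra $0

+0x04: 20 00 ⇒ word 0x2000 (big)
  top 4b → 0x2 → bra [J]
  imm@[11:0]=0x0 ⇒ $0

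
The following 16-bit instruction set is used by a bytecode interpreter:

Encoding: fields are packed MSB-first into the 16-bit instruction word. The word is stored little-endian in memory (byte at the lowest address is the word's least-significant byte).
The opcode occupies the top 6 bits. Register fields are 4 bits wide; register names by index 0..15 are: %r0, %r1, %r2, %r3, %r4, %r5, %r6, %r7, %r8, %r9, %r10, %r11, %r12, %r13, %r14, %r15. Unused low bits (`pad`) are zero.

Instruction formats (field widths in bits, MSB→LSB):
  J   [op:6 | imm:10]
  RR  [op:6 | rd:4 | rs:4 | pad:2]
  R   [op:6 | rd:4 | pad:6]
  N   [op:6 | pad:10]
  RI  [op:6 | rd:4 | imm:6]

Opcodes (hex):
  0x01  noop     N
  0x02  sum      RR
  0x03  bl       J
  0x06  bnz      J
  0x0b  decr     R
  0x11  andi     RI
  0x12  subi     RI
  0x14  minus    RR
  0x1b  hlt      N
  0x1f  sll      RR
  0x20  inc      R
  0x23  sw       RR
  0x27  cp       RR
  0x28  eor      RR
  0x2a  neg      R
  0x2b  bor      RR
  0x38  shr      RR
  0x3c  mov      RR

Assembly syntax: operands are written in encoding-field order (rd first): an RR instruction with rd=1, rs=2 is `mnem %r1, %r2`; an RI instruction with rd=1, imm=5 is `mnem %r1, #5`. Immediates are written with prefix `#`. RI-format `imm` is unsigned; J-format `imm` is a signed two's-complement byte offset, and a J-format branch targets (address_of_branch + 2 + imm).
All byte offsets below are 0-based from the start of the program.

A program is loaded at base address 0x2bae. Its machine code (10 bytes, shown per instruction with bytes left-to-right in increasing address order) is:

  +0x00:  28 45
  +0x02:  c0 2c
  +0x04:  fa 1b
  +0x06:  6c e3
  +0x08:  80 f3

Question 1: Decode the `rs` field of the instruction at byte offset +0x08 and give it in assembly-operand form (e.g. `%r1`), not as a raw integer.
@+08  little-endian(80 f3) = 0xf380
  op=0xf380>>10=0x3c ⇒ mov (RR)
  rd: (w>>6)&0xf=0xe → %r14
  rs: (w>>2)&0xf=0x0 → %r0

%r0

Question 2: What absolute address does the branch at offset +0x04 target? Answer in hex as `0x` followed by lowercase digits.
+0x04: fa 1b ⇒ word 0x1bfa (little)
  opcode bits[15:10]=0x6: bnz/J
  imm@[9:0]=0x3fa (s10→-6) ⇒ #-6
  target = base 0x2bae + off 0x04 + 2 + imm -6 = 0x2bae

0x2bae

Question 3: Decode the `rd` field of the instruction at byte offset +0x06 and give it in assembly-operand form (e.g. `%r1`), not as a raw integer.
%r13

off 0x06: read 6c e3 as little → 0xe36c
  op=0xe36c>>10=0x38 ⇒ shr (RR)
  rd@[9:6]=0xd ⇒ %r13
  rs@[5:2]=0xb ⇒ %r11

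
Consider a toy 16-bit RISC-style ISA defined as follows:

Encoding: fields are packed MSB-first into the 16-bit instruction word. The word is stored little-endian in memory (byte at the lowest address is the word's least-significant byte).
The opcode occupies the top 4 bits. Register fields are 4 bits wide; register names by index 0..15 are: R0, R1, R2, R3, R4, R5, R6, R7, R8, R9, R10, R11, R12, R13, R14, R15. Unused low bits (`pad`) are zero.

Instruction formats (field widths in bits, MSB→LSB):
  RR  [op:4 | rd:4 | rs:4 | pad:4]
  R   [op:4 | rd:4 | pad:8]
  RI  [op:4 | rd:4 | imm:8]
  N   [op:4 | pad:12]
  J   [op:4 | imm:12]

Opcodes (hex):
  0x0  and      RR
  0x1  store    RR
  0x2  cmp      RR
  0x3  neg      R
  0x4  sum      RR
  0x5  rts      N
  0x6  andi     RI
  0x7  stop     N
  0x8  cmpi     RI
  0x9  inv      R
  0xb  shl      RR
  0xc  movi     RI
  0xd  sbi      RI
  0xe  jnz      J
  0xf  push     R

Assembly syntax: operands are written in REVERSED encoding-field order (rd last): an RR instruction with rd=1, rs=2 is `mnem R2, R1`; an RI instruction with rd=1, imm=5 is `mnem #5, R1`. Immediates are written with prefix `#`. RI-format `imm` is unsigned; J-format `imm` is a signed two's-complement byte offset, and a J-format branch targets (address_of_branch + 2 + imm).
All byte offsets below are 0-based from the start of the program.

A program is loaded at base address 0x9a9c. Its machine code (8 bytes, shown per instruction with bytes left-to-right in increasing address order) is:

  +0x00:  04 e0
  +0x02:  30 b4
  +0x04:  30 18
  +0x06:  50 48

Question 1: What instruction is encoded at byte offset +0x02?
shl R3, R4

+0x02: 30 b4 ⇒ word 0xb430 (little)
  top 4b → 0xb → shl [RR]
  rd: (w>>8)&0xf=0x4 → R4
  rs: (w>>4)&0xf=0x3 → R3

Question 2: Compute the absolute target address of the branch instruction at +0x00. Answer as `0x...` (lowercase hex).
@+00  little-endian(04 e0) = 0xe004
  op=0xe004>>12=0xe ⇒ jnz (J)
  imm@[11:0]=0x4 ⇒ #4
  target = base 0x9a9c + off 0x00 + 2 + imm 4 = 0x9aa2

0x9aa2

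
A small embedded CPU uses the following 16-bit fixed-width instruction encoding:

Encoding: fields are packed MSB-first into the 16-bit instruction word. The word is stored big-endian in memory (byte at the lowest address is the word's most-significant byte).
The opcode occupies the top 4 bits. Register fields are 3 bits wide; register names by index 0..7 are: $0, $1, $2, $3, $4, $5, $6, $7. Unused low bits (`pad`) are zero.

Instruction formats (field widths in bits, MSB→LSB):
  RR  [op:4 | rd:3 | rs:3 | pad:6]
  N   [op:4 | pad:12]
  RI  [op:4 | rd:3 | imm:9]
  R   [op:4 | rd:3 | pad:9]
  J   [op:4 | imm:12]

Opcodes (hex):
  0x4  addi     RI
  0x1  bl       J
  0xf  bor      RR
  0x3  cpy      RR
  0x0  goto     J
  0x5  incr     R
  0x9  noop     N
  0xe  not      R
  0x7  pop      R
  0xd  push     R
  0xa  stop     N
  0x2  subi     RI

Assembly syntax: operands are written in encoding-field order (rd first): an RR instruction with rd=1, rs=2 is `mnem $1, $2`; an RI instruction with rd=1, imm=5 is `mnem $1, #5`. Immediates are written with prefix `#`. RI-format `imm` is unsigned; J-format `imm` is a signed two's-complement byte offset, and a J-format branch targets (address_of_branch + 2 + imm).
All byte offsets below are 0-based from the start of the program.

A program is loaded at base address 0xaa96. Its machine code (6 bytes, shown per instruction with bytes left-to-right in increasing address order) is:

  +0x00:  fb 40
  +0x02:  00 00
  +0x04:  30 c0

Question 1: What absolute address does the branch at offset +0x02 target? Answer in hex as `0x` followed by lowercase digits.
@+02  big-endian(00 00) = 0x0000
  opcode bits[15:12]=0x0: goto/J
  imm: (w>>0)&0xfff=0x0 → #0
  target = base 0xaa96 + off 0x02 + 2 + imm 0 = 0xaa9a

0xaa9a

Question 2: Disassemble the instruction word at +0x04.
cpy $0, $3

[04] 30 c0 → 0x30c0
  opcode bits[15:12]=0x3: cpy/RR
  rd: (w>>9)&0x7=0x0 → $0
  rs: (w>>6)&0x7=0x3 → $3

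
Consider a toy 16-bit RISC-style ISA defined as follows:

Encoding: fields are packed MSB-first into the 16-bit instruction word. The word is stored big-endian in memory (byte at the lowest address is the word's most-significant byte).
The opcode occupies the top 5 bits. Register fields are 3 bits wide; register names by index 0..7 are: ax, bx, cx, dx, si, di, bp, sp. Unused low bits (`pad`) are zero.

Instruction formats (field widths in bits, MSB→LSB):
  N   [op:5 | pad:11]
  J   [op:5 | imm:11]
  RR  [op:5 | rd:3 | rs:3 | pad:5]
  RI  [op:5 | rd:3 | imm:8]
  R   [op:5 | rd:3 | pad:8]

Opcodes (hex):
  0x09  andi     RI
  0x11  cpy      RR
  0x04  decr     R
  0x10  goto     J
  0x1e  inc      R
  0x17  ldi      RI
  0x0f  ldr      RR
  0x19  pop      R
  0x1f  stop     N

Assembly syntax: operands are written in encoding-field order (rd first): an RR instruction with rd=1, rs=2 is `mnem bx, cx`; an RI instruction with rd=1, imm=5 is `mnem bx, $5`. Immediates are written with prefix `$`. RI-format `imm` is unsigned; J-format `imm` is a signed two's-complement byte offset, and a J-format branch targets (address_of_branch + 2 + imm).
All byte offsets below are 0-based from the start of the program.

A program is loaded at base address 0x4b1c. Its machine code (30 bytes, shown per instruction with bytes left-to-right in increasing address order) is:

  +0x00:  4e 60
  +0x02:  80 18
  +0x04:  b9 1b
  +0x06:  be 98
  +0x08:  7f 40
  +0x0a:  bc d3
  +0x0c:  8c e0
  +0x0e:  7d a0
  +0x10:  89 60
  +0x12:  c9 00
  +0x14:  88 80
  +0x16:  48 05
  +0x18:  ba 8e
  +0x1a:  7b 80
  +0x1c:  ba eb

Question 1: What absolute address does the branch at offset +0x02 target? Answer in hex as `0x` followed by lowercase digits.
0x4b38

[02] 80 18 → 0x8018
  op=0x8018>>11=0x10 ⇒ goto (J)
  imm: (w>>0)&0x7ff=0x18 → $24
  target = base 0x4b1c + off 0x02 + 2 + imm 24 = 0x4b38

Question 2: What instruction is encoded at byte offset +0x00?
andi bp, $96

off 0x00: read 4e 60 as big → 0x4e60
  top 5b → 0x9 → andi [RI]
  rd@[10:8]=0x6 ⇒ bp
  imm@[7:0]=0x60 ⇒ $96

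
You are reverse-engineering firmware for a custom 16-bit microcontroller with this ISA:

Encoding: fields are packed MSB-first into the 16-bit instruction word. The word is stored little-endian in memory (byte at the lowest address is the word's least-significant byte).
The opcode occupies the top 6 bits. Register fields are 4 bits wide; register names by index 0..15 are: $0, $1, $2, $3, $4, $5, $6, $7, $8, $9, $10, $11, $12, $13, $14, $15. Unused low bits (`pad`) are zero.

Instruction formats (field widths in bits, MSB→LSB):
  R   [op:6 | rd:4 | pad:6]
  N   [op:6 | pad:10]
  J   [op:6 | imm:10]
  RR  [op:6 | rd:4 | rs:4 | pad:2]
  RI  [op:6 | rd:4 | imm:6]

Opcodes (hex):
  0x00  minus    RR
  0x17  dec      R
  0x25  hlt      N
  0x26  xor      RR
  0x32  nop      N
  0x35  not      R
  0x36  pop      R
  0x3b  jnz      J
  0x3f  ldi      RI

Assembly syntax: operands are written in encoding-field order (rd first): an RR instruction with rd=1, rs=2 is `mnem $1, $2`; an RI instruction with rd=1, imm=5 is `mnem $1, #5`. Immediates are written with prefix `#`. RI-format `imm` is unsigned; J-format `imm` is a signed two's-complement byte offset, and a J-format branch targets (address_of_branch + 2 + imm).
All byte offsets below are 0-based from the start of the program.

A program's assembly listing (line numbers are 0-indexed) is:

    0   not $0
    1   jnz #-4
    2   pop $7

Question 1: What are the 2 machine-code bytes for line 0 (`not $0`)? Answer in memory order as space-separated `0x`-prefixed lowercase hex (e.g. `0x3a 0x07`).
0. not fields op=0x35:6|rd=0:4|pad=0:6 → word d400h → 00 d4

0x00 0xd4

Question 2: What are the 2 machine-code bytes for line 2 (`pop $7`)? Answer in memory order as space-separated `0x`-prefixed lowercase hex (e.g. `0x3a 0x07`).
2. pop fields op=0x36:6|rd=7:4|pad=0:6 → word d9c0h → c0 d9

0xc0 0xd9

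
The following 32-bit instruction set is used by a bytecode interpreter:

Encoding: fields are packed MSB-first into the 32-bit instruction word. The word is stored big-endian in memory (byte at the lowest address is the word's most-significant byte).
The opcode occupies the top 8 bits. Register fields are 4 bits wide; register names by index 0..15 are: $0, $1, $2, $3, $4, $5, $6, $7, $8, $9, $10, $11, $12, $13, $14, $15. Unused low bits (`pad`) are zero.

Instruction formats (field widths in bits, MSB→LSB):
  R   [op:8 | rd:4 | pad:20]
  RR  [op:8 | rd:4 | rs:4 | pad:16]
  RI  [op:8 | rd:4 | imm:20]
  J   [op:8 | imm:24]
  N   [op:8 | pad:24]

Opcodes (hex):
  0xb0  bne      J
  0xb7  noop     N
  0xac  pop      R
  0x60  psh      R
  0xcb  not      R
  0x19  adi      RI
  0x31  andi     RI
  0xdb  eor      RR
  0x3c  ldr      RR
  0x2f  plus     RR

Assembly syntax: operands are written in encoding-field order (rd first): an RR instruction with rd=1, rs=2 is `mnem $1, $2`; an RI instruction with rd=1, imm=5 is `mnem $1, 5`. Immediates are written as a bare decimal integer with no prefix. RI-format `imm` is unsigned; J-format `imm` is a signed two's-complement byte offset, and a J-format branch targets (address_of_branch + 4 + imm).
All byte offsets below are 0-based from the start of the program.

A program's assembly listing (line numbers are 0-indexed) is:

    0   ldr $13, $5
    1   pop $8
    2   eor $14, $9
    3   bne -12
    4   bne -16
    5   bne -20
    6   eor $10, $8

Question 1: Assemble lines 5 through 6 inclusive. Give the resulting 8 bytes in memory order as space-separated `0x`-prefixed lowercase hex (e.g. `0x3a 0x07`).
0xb0 0xff 0xff 0xec 0xdb 0xa8 0x00 0x00

L5: bne op=0xb0:8|imm=-20:24 ⇒ 0xb0ffffec ⇒ big b0 ff ff ec
L6: eor op=0xdb:8|rd=10:4|rs=8:4|pad=0:16 ⇒ 0xdba80000 ⇒ big db a8 00 00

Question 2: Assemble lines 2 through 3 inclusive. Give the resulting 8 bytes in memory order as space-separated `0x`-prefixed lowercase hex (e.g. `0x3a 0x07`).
0xdb 0xe9 0x00 0x00 0xb0 0xff 0xff 0xf4

L2: eor op=0xdb:8|rd=14:4|rs=9:4|pad=0:16 ⇒ 0xdbe90000 ⇒ big db e9 00 00
L3: bne op=0xb0:8|imm=-12:24 ⇒ 0xb0fffff4 ⇒ big b0 ff ff f4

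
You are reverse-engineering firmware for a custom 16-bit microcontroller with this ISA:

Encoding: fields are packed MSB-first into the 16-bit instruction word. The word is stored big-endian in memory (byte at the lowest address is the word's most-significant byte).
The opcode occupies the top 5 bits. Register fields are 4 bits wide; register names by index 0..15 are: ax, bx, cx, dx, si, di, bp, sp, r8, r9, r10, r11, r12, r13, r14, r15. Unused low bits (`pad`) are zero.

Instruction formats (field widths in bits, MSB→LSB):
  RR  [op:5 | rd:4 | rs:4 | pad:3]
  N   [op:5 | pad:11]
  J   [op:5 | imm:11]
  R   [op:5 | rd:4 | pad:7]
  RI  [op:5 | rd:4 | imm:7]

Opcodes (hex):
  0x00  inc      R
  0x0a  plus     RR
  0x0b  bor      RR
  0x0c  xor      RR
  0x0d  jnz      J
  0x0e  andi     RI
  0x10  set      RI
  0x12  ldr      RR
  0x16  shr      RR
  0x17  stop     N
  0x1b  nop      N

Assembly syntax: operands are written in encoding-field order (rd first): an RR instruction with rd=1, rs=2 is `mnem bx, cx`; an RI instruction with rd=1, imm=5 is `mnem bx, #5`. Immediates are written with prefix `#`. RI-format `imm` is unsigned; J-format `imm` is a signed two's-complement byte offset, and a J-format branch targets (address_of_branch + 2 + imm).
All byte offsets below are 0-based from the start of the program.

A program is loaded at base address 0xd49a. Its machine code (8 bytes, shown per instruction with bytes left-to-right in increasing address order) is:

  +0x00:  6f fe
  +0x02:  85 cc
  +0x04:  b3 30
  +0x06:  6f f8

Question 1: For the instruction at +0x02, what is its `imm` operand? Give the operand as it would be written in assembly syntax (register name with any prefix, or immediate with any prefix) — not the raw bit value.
[02] 85 cc → 0x85cc
  opcode bits[15:11]=0x10: set/RI
  rd: (w>>7)&0xf=0xb → r11
  imm: (w>>0)&0x7f=0x4c → #76

#76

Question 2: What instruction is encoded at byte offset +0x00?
+0x00: 6f fe ⇒ word 0x6ffe (big)
  op=0x6ffe>>11=0xd ⇒ jnz (J)
  imm: (w>>0)&0x7ff=0x7fe (s11→-2) → #-2

jnz #-2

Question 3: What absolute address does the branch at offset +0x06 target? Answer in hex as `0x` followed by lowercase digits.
0xd49a

off 0x06: read 6f f8 as big → 0x6ff8
  top 5b → 0xd → jnz [J]
  [10:0] imm=2040 (s11→-8) = #-8
  target = base 0xd49a + off 0x06 + 2 + imm -8 = 0xd49a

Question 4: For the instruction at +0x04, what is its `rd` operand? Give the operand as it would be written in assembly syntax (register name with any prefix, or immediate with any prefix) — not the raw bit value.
bp

[04] b3 30 → 0xb330
  op=0xb330>>11=0x16 ⇒ shr (RR)
  rd@[10:7]=0x6 ⇒ bp
  rs@[6:3]=0x6 ⇒ bp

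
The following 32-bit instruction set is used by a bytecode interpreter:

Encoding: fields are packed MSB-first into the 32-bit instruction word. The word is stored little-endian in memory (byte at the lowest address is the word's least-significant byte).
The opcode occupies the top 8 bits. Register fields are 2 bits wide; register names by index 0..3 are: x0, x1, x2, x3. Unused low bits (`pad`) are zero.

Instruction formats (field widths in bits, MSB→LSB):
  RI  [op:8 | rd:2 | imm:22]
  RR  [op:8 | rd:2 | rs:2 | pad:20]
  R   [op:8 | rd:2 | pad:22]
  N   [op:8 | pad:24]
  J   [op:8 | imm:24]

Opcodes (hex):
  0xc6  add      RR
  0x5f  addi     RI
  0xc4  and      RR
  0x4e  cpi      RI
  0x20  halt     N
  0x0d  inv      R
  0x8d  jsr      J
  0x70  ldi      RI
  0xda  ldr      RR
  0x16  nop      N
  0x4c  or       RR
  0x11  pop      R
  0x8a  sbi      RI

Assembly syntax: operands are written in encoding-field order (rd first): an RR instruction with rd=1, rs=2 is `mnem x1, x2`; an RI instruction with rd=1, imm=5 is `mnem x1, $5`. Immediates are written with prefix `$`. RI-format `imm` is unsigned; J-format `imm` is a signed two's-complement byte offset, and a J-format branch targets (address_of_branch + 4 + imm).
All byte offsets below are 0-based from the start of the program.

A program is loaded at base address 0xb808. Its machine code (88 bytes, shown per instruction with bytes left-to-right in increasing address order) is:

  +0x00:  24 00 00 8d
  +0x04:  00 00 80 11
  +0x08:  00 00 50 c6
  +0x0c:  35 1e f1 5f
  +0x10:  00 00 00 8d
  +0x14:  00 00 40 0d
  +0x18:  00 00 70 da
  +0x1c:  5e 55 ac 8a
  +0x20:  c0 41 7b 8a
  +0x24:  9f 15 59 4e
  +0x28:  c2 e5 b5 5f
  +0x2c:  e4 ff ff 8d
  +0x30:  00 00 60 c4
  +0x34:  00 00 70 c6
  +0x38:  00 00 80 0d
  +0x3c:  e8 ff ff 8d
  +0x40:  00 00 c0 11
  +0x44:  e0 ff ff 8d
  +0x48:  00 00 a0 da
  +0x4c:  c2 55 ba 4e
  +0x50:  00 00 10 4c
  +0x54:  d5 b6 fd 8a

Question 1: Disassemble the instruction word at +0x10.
jsr $0

[10] 00 00 00 8d → 0x8d000000
  top 8b → 0x8d → jsr [J]
  imm: (w>>0)&0xffffff=0x0 → $0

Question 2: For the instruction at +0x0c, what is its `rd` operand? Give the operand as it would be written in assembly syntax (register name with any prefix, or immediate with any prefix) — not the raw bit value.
x3

off 0x0c: read 35 1e f1 5f as little → 0x5ff11e35
  opcode bits[31:24]=0x5f: addi/RI
  rd: (w>>22)&0x3=0x3 → x3
  imm: (w>>0)&0x3fffff=0x311e35 → $3218997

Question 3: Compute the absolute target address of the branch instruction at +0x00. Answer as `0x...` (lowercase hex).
@+00  little-endian(24 00 00 8d) = 0x8d000024
  op=0x8d000024>>24=0x8d ⇒ jsr (J)
  imm: (w>>0)&0xffffff=0x24 → $36
  target = base 0xb808 + off 0x00 + 4 + imm 36 = 0xb830

0xb830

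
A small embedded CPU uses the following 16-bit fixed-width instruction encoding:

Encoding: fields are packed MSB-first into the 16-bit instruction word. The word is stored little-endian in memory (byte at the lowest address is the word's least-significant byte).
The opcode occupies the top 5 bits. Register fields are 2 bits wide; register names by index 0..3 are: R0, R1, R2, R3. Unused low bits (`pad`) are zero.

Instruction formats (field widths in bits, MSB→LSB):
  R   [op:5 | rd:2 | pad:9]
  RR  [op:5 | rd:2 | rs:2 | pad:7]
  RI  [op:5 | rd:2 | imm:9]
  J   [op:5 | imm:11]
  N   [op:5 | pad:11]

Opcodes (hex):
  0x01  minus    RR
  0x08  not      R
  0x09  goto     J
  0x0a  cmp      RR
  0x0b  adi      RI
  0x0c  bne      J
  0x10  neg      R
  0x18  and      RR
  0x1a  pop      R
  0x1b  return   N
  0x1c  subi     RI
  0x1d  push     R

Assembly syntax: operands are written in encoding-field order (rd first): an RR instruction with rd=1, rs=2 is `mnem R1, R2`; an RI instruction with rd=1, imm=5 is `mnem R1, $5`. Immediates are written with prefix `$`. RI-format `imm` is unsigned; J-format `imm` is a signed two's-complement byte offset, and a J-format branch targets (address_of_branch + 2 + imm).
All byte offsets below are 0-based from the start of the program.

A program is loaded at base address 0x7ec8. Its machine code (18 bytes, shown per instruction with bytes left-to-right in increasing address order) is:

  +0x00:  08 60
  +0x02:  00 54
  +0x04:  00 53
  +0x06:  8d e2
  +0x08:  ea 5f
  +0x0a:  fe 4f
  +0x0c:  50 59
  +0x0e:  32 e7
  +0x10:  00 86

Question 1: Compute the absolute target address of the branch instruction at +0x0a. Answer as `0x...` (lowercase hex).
0x7ed2

off 0x0a: read fe 4f as little → 0x4ffe
  op=0x4ffe>>11=0x9 ⇒ goto (J)
  imm@[10:0]=0x7fe (s11→-2) ⇒ $-2
  target = base 0x7ec8 + off 0x0a + 2 + imm -2 = 0x7ed2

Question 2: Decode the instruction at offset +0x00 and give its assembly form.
@+00  little-endian(08 60) = 0x6008
  top 5b → 0xc → bne [J]
  imm@[10:0]=0x8 ⇒ $8

bne $8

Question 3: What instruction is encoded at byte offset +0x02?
off 0x02: read 00 54 as little → 0x5400
  opcode bits[15:11]=0xa: cmp/RR
  [10:9] rd=2 = R2
  [8:7] rs=0 = R0

cmp R2, R0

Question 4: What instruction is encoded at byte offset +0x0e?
subi R3, $306

off 0x0e: read 32 e7 as little → 0xe732
  op=0xe732>>11=0x1c ⇒ subi (RI)
  [10:9] rd=3 = R3
  [8:0] imm=306 = $306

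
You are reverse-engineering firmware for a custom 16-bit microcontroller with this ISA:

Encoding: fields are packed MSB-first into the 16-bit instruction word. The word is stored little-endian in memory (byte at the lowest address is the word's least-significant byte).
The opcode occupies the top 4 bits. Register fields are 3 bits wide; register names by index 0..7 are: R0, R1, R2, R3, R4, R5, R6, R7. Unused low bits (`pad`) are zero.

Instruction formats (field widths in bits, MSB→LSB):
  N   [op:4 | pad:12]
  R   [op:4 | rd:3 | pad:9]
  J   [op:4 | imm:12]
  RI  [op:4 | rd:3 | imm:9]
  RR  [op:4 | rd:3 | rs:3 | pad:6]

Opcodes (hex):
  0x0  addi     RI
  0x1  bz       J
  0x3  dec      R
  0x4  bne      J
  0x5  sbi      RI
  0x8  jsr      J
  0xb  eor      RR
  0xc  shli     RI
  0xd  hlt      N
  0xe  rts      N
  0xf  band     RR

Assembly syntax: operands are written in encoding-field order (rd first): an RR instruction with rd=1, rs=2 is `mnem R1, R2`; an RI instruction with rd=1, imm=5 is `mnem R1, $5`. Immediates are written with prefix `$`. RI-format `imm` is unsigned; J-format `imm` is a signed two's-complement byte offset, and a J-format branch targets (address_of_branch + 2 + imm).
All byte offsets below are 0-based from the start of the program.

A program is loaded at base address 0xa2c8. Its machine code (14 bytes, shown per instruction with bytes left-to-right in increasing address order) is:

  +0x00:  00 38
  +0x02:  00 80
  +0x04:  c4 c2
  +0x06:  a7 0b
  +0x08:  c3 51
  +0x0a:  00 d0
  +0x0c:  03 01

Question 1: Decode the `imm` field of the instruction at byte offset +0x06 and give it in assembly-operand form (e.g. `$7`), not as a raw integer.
+0x06: a7 0b ⇒ word 0x0ba7 (little)
  opcode bits[15:12]=0x0: addi/RI
  rd@[11:9]=0x5 ⇒ R5
  imm@[8:0]=0x1a7 ⇒ $423

$423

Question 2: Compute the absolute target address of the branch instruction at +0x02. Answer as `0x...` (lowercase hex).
0xa2cc

@+02  little-endian(00 80) = 0x8000
  op=0x8000>>12=0x8 ⇒ jsr (J)
  imm: (w>>0)&0xfff=0x0 → $0
  target = base 0xa2c8 + off 0x02 + 2 + imm 0 = 0xa2cc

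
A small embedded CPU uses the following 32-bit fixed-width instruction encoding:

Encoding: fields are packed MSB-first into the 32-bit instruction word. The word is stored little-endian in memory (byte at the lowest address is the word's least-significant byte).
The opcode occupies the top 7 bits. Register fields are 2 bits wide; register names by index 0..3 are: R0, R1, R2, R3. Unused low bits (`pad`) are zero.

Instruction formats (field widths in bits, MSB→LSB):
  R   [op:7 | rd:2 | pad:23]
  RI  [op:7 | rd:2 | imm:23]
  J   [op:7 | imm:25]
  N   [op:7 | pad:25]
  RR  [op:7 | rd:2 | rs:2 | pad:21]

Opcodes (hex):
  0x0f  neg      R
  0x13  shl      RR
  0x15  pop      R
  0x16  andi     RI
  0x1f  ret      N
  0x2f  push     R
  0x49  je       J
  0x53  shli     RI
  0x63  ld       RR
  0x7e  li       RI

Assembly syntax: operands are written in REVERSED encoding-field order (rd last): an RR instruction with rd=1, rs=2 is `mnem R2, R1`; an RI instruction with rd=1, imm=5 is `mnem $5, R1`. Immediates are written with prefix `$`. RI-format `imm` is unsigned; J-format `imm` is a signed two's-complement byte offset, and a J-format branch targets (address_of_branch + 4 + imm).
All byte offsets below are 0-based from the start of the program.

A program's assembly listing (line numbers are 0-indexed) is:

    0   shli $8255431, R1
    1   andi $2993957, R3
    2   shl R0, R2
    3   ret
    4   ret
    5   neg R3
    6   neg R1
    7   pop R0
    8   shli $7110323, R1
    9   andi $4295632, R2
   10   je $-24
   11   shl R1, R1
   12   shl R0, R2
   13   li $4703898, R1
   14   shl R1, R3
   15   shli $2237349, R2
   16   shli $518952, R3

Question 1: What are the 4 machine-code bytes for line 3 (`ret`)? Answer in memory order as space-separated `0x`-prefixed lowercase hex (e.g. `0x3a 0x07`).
3. ret fields op=0x1f:7|pad=0:25 → word 3e000000h → 00 00 00 3e

0x00 0x00 0x00 0x3e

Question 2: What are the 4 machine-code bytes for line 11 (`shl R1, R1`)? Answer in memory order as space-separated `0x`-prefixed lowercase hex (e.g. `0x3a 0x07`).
11. shl fields op=0x13:7|rd=1:2|rs=1:2|pad=0:21 → word 26a00000h → 00 00 a0 26

0x00 0x00 0xa0 0x26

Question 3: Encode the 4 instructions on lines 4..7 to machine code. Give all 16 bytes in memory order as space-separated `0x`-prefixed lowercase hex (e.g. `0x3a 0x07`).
4. ret fields op=0x1f:7|pad=0:25 → word 3e000000h → 00 00 00 3e
5. neg fields op=0xf:7|rd=3:2|pad=0:23 → word 1f800000h → 00 00 80 1f
6. neg fields op=0xf:7|rd=1:2|pad=0:23 → word 1e800000h → 00 00 80 1e
7. pop fields op=0x15:7|rd=0:2|pad=0:23 → word 2a000000h → 00 00 00 2a

0x00 0x00 0x00 0x3e 0x00 0x00 0x80 0x1f 0x00 0x00 0x80 0x1e 0x00 0x00 0x00 0x2a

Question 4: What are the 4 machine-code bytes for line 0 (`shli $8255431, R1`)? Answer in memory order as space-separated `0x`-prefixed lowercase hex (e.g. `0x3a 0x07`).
line 0 (shli): pack op=0x53:7|rd=1:2|imm=8255431:23 = 0xa6fdf7c7; little→ c7 f7 fd a6

0xc7 0xf7 0xfd 0xa6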